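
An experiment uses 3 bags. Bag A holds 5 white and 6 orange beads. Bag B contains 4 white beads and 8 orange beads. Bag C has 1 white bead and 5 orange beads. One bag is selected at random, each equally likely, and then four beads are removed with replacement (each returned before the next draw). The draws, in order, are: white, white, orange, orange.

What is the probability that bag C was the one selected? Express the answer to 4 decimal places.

0.1482

The likelihood of the observed sequence under each hypothesis: P(data | bag A) = (5/11)(5/11)(6/11)(6/11) = 0.061471; P(data | bag B) = (4/12)(4/12)(8/12)(8/12) = 0.049383; P(data | bag C) = (1/6)(1/6)(5/6)(5/6) = 0.01929.
Multiplying each by its prior: 1/3 · 0.061471 = 0.02049, 1/3 · 0.049383 = 0.016461, 1/3 · 0.01929 = 0.00643; summing to 0.043381.
By Bayes' rule, P(bag C | data) = (0.00643) / (0.043381) = 0.14822.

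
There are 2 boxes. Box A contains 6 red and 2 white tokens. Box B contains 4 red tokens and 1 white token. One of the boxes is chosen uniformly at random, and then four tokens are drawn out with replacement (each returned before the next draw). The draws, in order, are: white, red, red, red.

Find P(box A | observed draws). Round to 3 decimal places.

0.507

The likelihood of the observed sequence under each hypothesis: P(data | box A) = (2/8)(6/8)(6/8)(6/8) = 0.10547; P(data | box B) = (1/5)(4/5)(4/5)(4/5) = 0.1024.
Weighting by the prior gives 1/2 · 0.10547 = 0.052734, 1/2 · 0.1024 = 0.0512; these sum to 0.10393.
So P(box A | data) = (0.052734) / (0.10393) = 0.50738.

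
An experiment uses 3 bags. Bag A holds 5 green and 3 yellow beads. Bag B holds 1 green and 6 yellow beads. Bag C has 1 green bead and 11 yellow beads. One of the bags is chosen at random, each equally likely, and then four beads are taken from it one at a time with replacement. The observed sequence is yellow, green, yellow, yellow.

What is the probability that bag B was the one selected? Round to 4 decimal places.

0.4808

The likelihood of the observed sequence under each hypothesis: P(data | bag A) = (3/8)(5/8)(3/8)(3/8) = 0.032959; P(data | bag B) = (6/7)(1/7)(6/7)(6/7) = 0.089963; P(data | bag C) = (11/12)(1/12)(11/12)(11/12) = 0.064188.
Weighting by the prior gives 1/3 · 0.032959 = 0.010986, 1/3 · 0.089963 = 0.029988, 1/3 · 0.064188 = 0.021396; with total 0.06237.
By Bayes' rule, P(bag B | data) = (0.029988) / (0.06237) = 0.4808.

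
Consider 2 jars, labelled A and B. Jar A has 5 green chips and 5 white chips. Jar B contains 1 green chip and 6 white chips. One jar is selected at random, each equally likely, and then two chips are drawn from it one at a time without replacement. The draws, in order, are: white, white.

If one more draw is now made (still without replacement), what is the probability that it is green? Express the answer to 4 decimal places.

For each hypothesis, P(data | H) works out to: P(data | jar A) = (5/10)(4/9) = 2/9; P(data | jar B) = (6/7)(5/6) = 5/7.
The prior-weighted likelihoods are 1/2 · 2/9 = 1/9, 1/2 · 5/7 = 5/14; with total 59/126.
Dividing through by the total gives posterior P(jar A | data) = 14/59, P(jar B | data) = 45/59.
Averaging over the posterior, P(green next | data) = (5/8)(14/59) + (1/5)(45/59) = 71/236.

0.3008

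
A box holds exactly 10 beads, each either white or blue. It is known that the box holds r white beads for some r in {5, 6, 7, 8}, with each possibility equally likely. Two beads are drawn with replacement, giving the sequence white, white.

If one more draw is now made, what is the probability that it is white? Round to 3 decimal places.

0.687

The likelihood of the observed sequence under each hypothesis: P(data | r = 5) = (5/10)(5/10) = 1/4; P(data | r = 6) = (6/10)(6/10) = 9/25; P(data | r = 7) = (7/10)(7/10) = 49/100; P(data | r = 8) = (8/10)(8/10) = 16/25.
The prior-weighted likelihoods are 1/4 · 1/4 = 1/16, 1/4 · 9/25 = 9/100, 1/4 · 49/100 = 49/400, 1/4 · 16/25 = 4/25; summing to 87/200.
Dividing through by the total gives posterior P(r = 5 | data) = 25/174, P(r = 6 | data) = 6/29, P(r = 7 | data) = 49/174, P(r = 8 | data) = 32/87.
So P(white next | data) = Σ P(white next | H) P(H | data) = (1/2)(25/174) + (3/5)(6/29) + (7/10)(49/174) + (4/5)(32/87) = 299/435.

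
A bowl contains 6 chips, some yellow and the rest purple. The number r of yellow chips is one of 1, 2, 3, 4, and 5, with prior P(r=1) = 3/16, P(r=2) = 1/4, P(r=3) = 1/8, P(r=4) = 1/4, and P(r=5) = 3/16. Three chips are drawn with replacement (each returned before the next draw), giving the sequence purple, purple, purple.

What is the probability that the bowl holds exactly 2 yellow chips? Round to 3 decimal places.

0.356

For each hypothesis, P(data | H) works out to: P(data | r = 1) = (5/6)(5/6)(5/6) = 0.5787; P(data | r = 2) = (4/6)(4/6)(4/6) = 0.2963; P(data | r = 3) = (3/6)(3/6)(3/6) = 0.125; P(data | r = 4) = (2/6)(2/6)(2/6) = 0.037037; P(data | r = 5) = (1/6)(1/6)(1/6) = 0.0046296.
Multiplying each by its prior: 3/16 · 0.5787 = 0.10851, 1/4 · 0.2963 = 0.074074, 1/8 · 0.125 = 0.015625, 1/4 · 0.037037 = 0.0092593, 3/16 · 0.0046296 = 0.00086806; with total 0.20833.
By Bayes' rule, P(r = 2 | data) = (0.074074) / (0.20833) = 0.35556.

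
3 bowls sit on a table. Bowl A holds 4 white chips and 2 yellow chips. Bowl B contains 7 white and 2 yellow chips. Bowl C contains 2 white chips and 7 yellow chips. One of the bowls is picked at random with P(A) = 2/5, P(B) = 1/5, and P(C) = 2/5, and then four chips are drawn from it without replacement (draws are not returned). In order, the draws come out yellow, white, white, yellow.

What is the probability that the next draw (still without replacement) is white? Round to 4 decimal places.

Under each hypothesis, the probability of the observed sequence is: P(data | bowl A) = (2/6)(4/5)(3/4)(1/3) = 1/15; P(data | bowl B) = (2/9)(7/8)(6/7)(1/6) = 1/36; P(data | bowl C) = (7/9)(2/8)(1/7)(6/6) = 1/36.
Multiplying each by its prior: 2/5 · 1/15 = 2/75, 1/5 · 1/36 = 1/180, 2/5 · 1/36 = 1/90; with total 13/300.
Normalising, the posterior is P(bowl A | data) = 8/13, P(bowl B | data) = 5/39, P(bowl C | data) = 10/39.
So P(white next | data) = Σ P(white next | H) P(H | data) = (1)(8/13) + (1)(5/39) + (0)(10/39) = 29/39.

0.7436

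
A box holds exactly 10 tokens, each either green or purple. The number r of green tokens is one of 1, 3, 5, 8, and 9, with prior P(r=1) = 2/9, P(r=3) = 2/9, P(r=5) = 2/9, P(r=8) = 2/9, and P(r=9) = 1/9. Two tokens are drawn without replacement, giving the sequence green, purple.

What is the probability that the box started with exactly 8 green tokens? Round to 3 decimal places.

The likelihood of the observed sequence under each hypothesis: P(data | r = 1) = (1/10)(9/9) = 1/10; P(data | r = 3) = (3/10)(7/9) = 7/30; P(data | r = 5) = (5/10)(5/9) = 5/18; P(data | r = 8) = (8/10)(2/9) = 8/45; P(data | r = 9) = (9/10)(1/9) = 1/10.
Weighting by the prior gives 2/9 · 1/10 = 1/45, 2/9 · 7/30 = 7/135, 2/9 · 5/18 = 5/81, 2/9 · 8/45 = 16/405, 1/9 · 1/10 = 1/90; summing to 151/810.
Hence P(r = 8 | data) = (16/405) / (151/810) = 32/151.

0.212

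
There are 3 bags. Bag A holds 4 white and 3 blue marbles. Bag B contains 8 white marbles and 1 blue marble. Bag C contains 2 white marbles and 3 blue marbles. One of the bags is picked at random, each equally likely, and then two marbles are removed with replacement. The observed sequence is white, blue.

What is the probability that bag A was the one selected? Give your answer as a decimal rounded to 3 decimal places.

Compute the likelihood of the observed sequence for each case: P(data | bag A) = (4/7)(3/7) = 0.2449; P(data | bag B) = (8/9)(1/9) = 0.098765; P(data | bag C) = (2/5)(3/5) = 0.24.
Weighting by the prior gives 1/3 · 0.2449 = 0.081633, 1/3 · 0.098765 = 0.032922, 1/3 · 0.24 = 0.08; these sum to 0.19455.
Hence P(bag A | data) = (0.081633) / (0.19455) = 0.41959.

0.420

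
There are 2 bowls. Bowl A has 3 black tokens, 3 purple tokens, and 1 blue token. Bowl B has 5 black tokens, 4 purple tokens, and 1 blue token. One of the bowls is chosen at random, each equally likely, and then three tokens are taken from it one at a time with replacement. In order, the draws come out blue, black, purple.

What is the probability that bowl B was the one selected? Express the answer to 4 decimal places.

0.4325

Compute the likelihood of the observed sequence for each case: P(data | bowl A) = (1/7)(3/7)(3/7) = 0.026239; P(data | bowl B) = (1/10)(5/10)(4/10) = 0.02.
The prior-weighted likelihoods are 1/2 · 0.026239 = 0.01312, 1/2 · 0.02 = 0.01; with total 0.02312.
By Bayes' rule, P(bowl B | data) = (0.01) / (0.02312) = 0.43253.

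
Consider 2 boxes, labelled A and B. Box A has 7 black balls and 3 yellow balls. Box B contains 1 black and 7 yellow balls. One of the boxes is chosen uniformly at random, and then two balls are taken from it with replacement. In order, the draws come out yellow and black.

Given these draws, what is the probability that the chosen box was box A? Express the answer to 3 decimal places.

The likelihood of the observed sequence under each hypothesis: P(data | box A) = (3/10)(7/10) = 0.21; P(data | box B) = (7/8)(1/8) = 0.10938.
Multiplying each by its prior: 1/2 · 0.21 = 0.105, 1/2 · 0.10938 = 0.054688; these sum to 0.15969.
Therefore the posterior P(box A | data) = (0.105) / (0.15969) = 0.65753.

0.658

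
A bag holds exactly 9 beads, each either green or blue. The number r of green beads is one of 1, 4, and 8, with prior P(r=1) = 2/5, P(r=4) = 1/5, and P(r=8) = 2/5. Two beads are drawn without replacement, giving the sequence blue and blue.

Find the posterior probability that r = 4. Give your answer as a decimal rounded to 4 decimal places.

0.1515

The likelihood of the observed sequence under each hypothesis: P(data | r = 1) = (8/9)(7/8) = 7/9; P(data | r = 4) = (5/9)(4/8) = 5/18; P(data | r = 8) = (1/9)(0/8) = 0.
Weighting by the prior gives 2/5 · 7/9 = 14/45, 1/5 · 5/18 = 1/18, 2/5 · 0 = 0; with total 11/30.
So P(r = 4 | data) = (1/18) / (11/30) = 5/33.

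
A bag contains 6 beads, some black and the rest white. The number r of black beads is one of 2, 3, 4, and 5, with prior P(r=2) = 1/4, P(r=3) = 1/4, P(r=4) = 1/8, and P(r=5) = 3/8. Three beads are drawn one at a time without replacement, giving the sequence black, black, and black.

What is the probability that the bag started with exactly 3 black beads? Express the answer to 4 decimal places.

0.0556

For each hypothesis, P(data | H) works out to: P(data | r = 2) = (2/6)(1/5)(0/4) = 0; P(data | r = 3) = (3/6)(2/5)(1/4) = 1/20; P(data | r = 4) = (4/6)(3/5)(2/4) = 1/5; P(data | r = 5) = (5/6)(4/5)(3/4) = 1/2.
Weighting by the prior gives 1/4 · 0 = 0, 1/4 · 1/20 = 1/80, 1/8 · 1/5 = 1/40, 3/8 · 1/2 = 3/16; with total 9/40.
So P(r = 3 | data) = (1/80) / (9/40) = 1/18.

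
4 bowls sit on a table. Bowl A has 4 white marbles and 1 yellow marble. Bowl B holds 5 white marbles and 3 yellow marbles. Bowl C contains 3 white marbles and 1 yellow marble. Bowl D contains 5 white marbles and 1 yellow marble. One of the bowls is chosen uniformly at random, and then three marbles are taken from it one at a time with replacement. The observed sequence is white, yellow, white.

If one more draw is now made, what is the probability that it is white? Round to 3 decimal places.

0.746

For each hypothesis, P(data | H) works out to: P(data | bowl A) = (4/5)(1/5)(4/5) = 0.128; P(data | bowl B) = (5/8)(3/8)(5/8) = 0.14648; P(data | bowl C) = (3/4)(1/4)(3/4) = 0.14062; P(data | bowl D) = (5/6)(1/6)(5/6) = 0.11574.
The prior-weighted likelihoods are 1/4 · 0.128 = 0.032, 1/4 · 0.14648 = 0.036621, 1/4 · 0.14062 = 0.035156, 1/4 · 0.11574 = 0.028935; summing to 0.13271.
Dividing through by the total gives posterior P(bowl A | data) = 0.24112, P(bowl B | data) = 0.27594, P(bowl C | data) = 0.26491, P(bowl D | data) = 0.21803.
Averaging over the posterior, P(white next | data) = (4/5)(0.24112) + (5/8)(0.27594) + (3/4)(0.26491) + (5/6)(0.21803) = 0.74573.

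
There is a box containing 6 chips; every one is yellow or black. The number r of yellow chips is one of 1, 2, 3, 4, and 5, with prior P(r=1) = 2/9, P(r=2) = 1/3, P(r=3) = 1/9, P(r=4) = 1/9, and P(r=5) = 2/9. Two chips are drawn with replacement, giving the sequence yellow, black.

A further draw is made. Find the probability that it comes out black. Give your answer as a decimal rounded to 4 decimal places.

0.5437

Under each hypothesis, the probability of the observed sequence is: P(data | r = 1) = (1/6)(5/6) = 5/36; P(data | r = 2) = (2/6)(4/6) = 2/9; P(data | r = 3) = (3/6)(3/6) = 1/4; P(data | r = 4) = (4/6)(2/6) = 2/9; P(data | r = 5) = (5/6)(1/6) = 5/36.
Weighting by the prior gives 2/9 · 5/36 = 5/162, 1/3 · 2/9 = 2/27, 1/9 · 1/4 = 1/36, 1/9 · 2/9 = 2/81, 2/9 · 5/36 = 5/162; these sum to 61/324.
Normalising, the posterior is P(r = 1 | data) = 10/61, P(r = 2 | data) = 24/61, P(r = 3 | data) = 9/61, P(r = 4 | data) = 8/61, P(r = 5 | data) = 10/61.
So P(black next | data) = Σ P(black next | H) P(H | data) = (5/6)(10/61) + (2/3)(24/61) + (1/2)(9/61) + (1/3)(8/61) + (1/6)(10/61) = 199/366.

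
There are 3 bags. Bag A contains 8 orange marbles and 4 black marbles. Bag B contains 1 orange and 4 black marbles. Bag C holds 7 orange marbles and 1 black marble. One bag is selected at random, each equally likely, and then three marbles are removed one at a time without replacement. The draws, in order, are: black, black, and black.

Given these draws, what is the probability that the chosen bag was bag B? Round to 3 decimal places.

0.957

Compute the likelihood of the observed sequence for each case: P(data | bag A) = (4/12)(3/11)(2/10) = 1/55; P(data | bag B) = (4/5)(3/4)(2/3) = 2/5; P(data | bag C) = (1/8)(0/7) = 0.
Multiplying each by its prior: 1/3 · 1/55 = 1/165, 1/3 · 2/5 = 2/15, 1/3 · 0 = 0; these sum to 23/165.
So P(bag B | data) = (2/15) / (23/165) = 22/23.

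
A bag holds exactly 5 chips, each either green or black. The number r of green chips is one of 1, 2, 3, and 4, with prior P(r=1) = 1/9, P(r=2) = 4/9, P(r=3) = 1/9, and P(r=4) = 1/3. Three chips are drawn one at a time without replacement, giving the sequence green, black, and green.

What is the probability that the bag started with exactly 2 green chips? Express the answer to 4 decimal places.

Under each hypothesis, the probability of the observed sequence is: P(data | r = 1) = (1/5)(4/4)(0/3) = 0; P(data | r = 2) = (2/5)(3/4)(1/3) = 1/10; P(data | r = 3) = (3/5)(2/4)(2/3) = 1/5; P(data | r = 4) = (4/5)(1/4)(3/3) = 1/5.
The prior-weighted likelihoods are 1/9 · 0 = 0, 4/9 · 1/10 = 2/45, 1/9 · 1/5 = 1/45, 1/3 · 1/5 = 1/15; these sum to 2/15.
By Bayes' rule, P(r = 2 | data) = (2/45) / (2/15) = 1/3.

0.3333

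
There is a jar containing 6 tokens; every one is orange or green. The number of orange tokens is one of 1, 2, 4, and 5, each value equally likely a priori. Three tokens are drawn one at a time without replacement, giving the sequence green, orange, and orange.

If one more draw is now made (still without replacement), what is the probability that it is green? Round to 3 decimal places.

0.308

Compute the likelihood of the observed sequence for each case: P(data | r = 1) = (5/6)(1/5)(0/4) = 0; P(data | r = 2) = (4/6)(2/5)(1/4) = 1/15; P(data | r = 4) = (2/6)(4/5)(3/4) = 1/5; P(data | r = 5) = (1/6)(5/5)(4/4) = 1/6.
Weighting by the prior gives 1/4 · 0 = 0, 1/4 · 1/15 = 1/60, 1/4 · 1/5 = 1/20, 1/4 · 1/6 = 1/24; summing to 13/120.
Dividing through by the total gives posterior P(r = 1 | data) = 0, P(r = 2 | data) = 2/13, P(r = 4 | data) = 6/13, P(r = 5 | data) = 5/13.
Averaging over the posterior, P(green next | data) = (1)(2/13) + (1/3)(6/13) + (0)(5/13) = 4/13.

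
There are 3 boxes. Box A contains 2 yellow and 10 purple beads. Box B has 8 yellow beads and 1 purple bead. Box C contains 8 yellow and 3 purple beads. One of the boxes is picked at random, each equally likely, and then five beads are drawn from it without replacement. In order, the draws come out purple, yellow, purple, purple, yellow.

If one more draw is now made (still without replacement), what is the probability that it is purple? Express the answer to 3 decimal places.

0.714

For each hypothesis, P(data | H) works out to: P(data | box A) = (10/12)(2/11)(9/10)(8/9)(1/8) = 1/66; P(data | box B) = (1/9)(8/8)(0/7) = 0; P(data | box C) = (3/11)(8/10)(2/9)(1/8)(7/7) = 1/165.
Weighting by the prior gives 1/3 · 1/66 = 1/198, 1/3 · 0 = 0, 1/3 · 1/165 = 1/495; with total 7/990.
Dividing through by the total gives posterior P(box A | data) = 5/7, P(box B | data) = 0, P(box C | data) = 2/7.
Averaging over the posterior, P(purple next | data) = (1)(5/7) + (0)(2/7) = 5/7.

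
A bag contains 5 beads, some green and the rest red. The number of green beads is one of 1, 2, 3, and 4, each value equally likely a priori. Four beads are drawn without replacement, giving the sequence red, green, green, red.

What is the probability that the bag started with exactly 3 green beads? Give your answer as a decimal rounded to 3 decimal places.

0.500

Under each hypothesis, the probability of the observed sequence is: P(data | r = 1) = (4/5)(1/4)(0/3) = 0; P(data | r = 2) = (3/5)(2/4)(1/3)(2/2) = 1/10; P(data | r = 3) = (2/5)(3/4)(2/3)(1/2) = 1/10; P(data | r = 4) = (1/5)(4/4)(3/3)(0/2) = 0.
Multiplying each by its prior: 1/4 · 0 = 0, 1/4 · 1/10 = 1/40, 1/4 · 1/10 = 1/40, 1/4 · 0 = 0; with total 1/20.
Therefore the posterior P(r = 3 | data) = (1/40) / (1/20) = 1/2.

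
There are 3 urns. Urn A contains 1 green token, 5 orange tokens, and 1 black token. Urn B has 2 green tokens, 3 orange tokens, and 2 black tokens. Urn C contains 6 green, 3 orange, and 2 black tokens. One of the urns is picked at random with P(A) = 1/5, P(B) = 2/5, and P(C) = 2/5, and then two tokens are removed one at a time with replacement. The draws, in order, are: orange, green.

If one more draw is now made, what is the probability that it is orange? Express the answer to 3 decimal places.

0.402

The likelihood of the observed sequence under each hypothesis: P(data | urn A) = (5/7)(1/7) = 0.10204; P(data | urn B) = (3/7)(2/7) = 0.12245; P(data | urn C) = (3/11)(6/11) = 0.14876.
Weighting by the prior gives 1/5 · 0.10204 = 0.020408, 2/5 · 0.12245 = 0.04898, 2/5 · 0.14876 = 0.059504; summing to 0.12889.
The posterior is then P(urn A | data) = 0.15834, P(urn B | data) = 0.38001, P(urn C | data) = 0.46166.
The predictive probability is P(orange next | data) = (5/7)(0.15834) + (3/7)(0.38001) + (3/11)(0.46166) = 0.40186.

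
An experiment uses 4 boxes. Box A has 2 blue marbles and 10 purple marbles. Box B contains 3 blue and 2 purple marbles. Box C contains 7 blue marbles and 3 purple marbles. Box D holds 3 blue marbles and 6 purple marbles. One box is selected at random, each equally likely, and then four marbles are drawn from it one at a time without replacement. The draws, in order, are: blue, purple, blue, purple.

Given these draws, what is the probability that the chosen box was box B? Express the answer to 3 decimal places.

0.445

Compute the likelihood of the observed sequence for each case: P(data | box A) = (2/12)(10/11)(1/10)(9/9) = 0.015152; P(data | box B) = (3/5)(2/4)(2/3)(1/2) = 0.1; P(data | box C) = (7/10)(3/9)(6/8)(2/7) = 0.05; P(data | box D) = (3/9)(6/8)(2/7)(5/6) = 0.059524.
The prior-weighted likelihoods are 1/4 · 0.015152 = 0.0037879, 1/4 · 0.1 = 0.025, 1/4 · 0.05 = 0.0125, 1/4 · 0.059524 = 0.014881; with total 0.056169.
Hence P(box B | data) = (0.025) / (0.056169) = 0.44509.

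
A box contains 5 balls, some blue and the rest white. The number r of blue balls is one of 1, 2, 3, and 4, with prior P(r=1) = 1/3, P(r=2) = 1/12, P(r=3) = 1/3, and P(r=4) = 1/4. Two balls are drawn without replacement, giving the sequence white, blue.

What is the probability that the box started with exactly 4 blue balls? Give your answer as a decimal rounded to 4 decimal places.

0.2069

Under each hypothesis, the probability of the observed sequence is: P(data | r = 1) = (4/5)(1/4) = 1/5; P(data | r = 2) = (3/5)(2/4) = 3/10; P(data | r = 3) = (2/5)(3/4) = 3/10; P(data | r = 4) = (1/5)(4/4) = 1/5.
The prior-weighted likelihoods are 1/3 · 1/5 = 1/15, 1/12 · 3/10 = 1/40, 1/3 · 3/10 = 1/10, 1/4 · 1/5 = 1/20; summing to 29/120.
So P(r = 4 | data) = (1/20) / (29/120) = 6/29.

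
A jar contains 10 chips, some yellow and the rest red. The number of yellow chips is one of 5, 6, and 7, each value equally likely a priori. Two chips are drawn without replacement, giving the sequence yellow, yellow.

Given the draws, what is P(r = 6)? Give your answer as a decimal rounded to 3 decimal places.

0.326

The likelihood of the observed sequence under each hypothesis: P(data | r = 5) = (5/10)(4/9) = 2/9; P(data | r = 6) = (6/10)(5/9) = 1/3; P(data | r = 7) = (7/10)(6/9) = 7/15.
The prior-weighted likelihoods are 1/3 · 2/9 = 2/27, 1/3 · 1/3 = 1/9, 1/3 · 7/15 = 7/45; summing to 46/135.
So P(r = 6 | data) = (1/9) / (46/135) = 15/46.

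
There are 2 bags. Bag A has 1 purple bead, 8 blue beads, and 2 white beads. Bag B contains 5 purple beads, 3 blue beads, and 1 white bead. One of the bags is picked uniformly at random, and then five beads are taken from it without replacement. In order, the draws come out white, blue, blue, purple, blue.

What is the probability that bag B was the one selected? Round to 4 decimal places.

0.1407

Compute the likelihood of the observed sequence for each case: P(data | bag A) = (2/11)(8/10)(7/9)(1/8)(6/7) = 0.012121; P(data | bag B) = (1/9)(3/8)(2/7)(5/6)(1/5) = 0.0019841.
Multiplying each by its prior: 1/2 · 0.012121 = 0.0060606, 1/2 · 0.0019841 = 0.00099206; with total 0.0070527.
Hence P(bag B | data) = (0.00099206) / (0.0070527) = 0.14066.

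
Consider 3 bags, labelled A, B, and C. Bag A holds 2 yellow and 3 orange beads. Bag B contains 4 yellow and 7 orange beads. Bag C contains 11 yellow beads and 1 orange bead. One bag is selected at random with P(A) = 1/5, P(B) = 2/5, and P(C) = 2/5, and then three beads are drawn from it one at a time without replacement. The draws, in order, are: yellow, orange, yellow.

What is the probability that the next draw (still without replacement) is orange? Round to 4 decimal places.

0.5208

The likelihood of the observed sequence under each hypothesis: P(data | bag A) = (2/5)(3/4)(1/3) = 1/10; P(data | bag B) = (4/11)(7/10)(3/9) = 14/165; P(data | bag C) = (11/12)(1/11)(10/10) = 1/12.
The prior-weighted likelihoods are 1/5 · 1/10 = 1/50, 2/5 · 14/165 = 28/825, 2/5 · 1/12 = 1/30; with total 24/275.
Dividing through by the total gives posterior P(bag A | data) = 11/48, P(bag B | data) = 7/18, P(bag C | data) = 55/144.
Averaging over the posterior, P(orange next | data) = (1)(11/48) + (3/4)(7/18) + (0)(55/144) = 25/48.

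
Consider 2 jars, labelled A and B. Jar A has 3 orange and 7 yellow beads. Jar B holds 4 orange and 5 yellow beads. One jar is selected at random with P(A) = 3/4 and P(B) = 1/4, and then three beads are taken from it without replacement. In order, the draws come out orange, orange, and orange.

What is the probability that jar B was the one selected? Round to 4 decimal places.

0.6557

Under each hypothesis, the probability of the observed sequence is: P(data | jar A) = (3/10)(2/9)(1/8) = 0.0083333; P(data | jar B) = (4/9)(3/8)(2/7) = 0.047619.
The prior-weighted likelihoods are 3/4 · 0.0083333 = 0.00625, 1/4 · 0.047619 = 0.011905; these sum to 0.018155.
Hence P(jar B | data) = (0.011905) / (0.018155) = 0.65574.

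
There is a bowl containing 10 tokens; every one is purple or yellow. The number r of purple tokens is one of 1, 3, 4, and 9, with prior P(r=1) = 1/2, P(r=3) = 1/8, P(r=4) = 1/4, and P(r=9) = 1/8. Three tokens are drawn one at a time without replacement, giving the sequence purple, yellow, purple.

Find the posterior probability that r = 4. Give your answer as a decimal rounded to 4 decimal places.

For each hypothesis, P(data | H) works out to: P(data | r = 1) = (1/10)(9/9)(0/8) = 0; P(data | r = 3) = (3/10)(7/9)(2/8) = 7/120; P(data | r = 4) = (4/10)(6/9)(3/8) = 1/10; P(data | r = 9) = (9/10)(1/9)(8/8) = 1/10.
Weighting by the prior gives 1/2 · 0 = 0, 1/8 · 7/120 = 7/960, 1/4 · 1/10 = 1/40, 1/8 · 1/10 = 1/80; these sum to 43/960.
Hence P(r = 4 | data) = (1/40) / (43/960) = 24/43.

0.5581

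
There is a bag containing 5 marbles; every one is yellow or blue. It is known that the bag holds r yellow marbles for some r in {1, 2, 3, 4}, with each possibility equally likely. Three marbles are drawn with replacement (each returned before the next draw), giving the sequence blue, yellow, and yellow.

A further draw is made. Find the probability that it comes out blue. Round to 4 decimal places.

0.4160

Compute the likelihood of the observed sequence for each case: P(data | r = 1) = (4/5)(1/5)(1/5) = 4/125; P(data | r = 2) = (3/5)(2/5)(2/5) = 12/125; P(data | r = 3) = (2/5)(3/5)(3/5) = 18/125; P(data | r = 4) = (1/5)(4/5)(4/5) = 16/125.
Weighting by the prior gives 1/4 · 4/125 = 1/125, 1/4 · 12/125 = 3/125, 1/4 · 18/125 = 9/250, 1/4 · 16/125 = 4/125; with total 1/10.
Dividing through by the total gives posterior P(r = 1 | data) = 2/25, P(r = 2 | data) = 6/25, P(r = 3 | data) = 9/25, P(r = 4 | data) = 8/25.
The predictive probability is P(blue next | data) = (4/5)(2/25) + (3/5)(6/25) + (2/5)(9/25) + (1/5)(8/25) = 52/125.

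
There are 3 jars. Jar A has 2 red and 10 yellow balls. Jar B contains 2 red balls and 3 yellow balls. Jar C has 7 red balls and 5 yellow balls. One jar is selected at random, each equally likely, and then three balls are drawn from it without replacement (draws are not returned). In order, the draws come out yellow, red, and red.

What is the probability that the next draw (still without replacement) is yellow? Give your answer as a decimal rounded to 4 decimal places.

0.6777

For each hypothesis, P(data | H) works out to: P(data | jar A) = (10/12)(2/11)(1/10) = 0.015152; P(data | jar B) = (3/5)(2/4)(1/3) = 0.1; P(data | jar C) = (5/12)(7/11)(6/10) = 0.15909.
Multiplying each by its prior: 1/3 · 0.015152 = 0.0050505, 1/3 · 0.1 = 0.033333, 1/3 · 0.15909 = 0.05303; with total 0.091414.
Dividing through by the total gives posterior P(jar A | data) = 0.055249, P(jar B | data) = 0.36464, P(jar C | data) = 0.58011.
So P(yellow next | data) = Σ P(yellow next | H) P(H | data) = (1)(0.055249) + (1)(0.36464) + (4/9)(0.58011) = 0.67772.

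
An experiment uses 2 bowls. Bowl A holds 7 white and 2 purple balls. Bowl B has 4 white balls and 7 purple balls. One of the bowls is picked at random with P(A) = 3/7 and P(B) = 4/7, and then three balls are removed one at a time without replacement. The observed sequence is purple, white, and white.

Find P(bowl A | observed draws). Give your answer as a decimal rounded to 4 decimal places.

0.5957

For each hypothesis, P(data | H) works out to: P(data | bowl A) = (2/9)(7/8)(6/7) = 0.16667; P(data | bowl B) = (7/11)(4/10)(3/9) = 0.084848.
Weighting by the prior gives 3/7 · 0.16667 = 0.071429, 4/7 · 0.084848 = 0.048485; summing to 0.11991.
Therefore the posterior P(bowl A | data) = (0.071429) / (0.11991) = 0.59567.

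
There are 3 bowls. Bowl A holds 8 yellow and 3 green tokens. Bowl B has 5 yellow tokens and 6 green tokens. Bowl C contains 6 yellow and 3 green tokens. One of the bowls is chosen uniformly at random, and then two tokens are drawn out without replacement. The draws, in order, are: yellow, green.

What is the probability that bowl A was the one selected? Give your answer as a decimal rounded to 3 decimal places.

For each hypothesis, P(data | H) works out to: P(data | bowl A) = (8/11)(3/10) = 12/55; P(data | bowl B) = (5/11)(6/10) = 3/11; P(data | bowl C) = (6/9)(3/8) = 1/4.
The prior-weighted likelihoods are 1/3 · 12/55 = 4/55, 1/3 · 3/11 = 1/11, 1/3 · 1/4 = 1/12; with total 163/660.
Therefore the posterior P(bowl A | data) = (4/55) / (163/660) = 48/163.

0.294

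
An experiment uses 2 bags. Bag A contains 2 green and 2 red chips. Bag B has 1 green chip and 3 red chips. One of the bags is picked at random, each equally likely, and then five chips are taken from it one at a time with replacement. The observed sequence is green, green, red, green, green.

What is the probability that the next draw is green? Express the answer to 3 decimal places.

0.479

Under each hypothesis, the probability of the observed sequence is: P(data | bag A) = (2/4)(2/4)(2/4)(2/4)(2/4) = 0.03125; P(data | bag B) = (1/4)(1/4)(3/4)(1/4)(1/4) = 0.0029297.
Multiplying each by its prior: 1/2 · 0.03125 = 0.015625, 1/2 · 0.0029297 = 0.0014648; with total 0.01709.
The posterior is then P(bag A | data) = 0.91429, P(bag B | data) = 0.085714.
Averaging over the posterior, P(green next | data) = (1/2)(0.91429) + (1/4)(0.085714) = 0.47857.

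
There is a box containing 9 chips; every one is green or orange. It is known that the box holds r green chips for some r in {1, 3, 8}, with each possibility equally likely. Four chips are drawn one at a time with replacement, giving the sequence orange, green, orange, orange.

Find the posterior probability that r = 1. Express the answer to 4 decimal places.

0.4384

Compute the likelihood of the observed sequence for each case: P(data | r = 1) = (8/9)(1/9)(8/9)(8/9) = 0.078037; P(data | r = 3) = (6/9)(3/9)(6/9)(6/9) = 0.098765; P(data | r = 8) = (1/9)(8/9)(1/9)(1/9) = 0.0012193.
The prior-weighted likelihoods are 1/3 · 0.078037 = 0.026012, 1/3 · 0.098765 = 0.032922, 1/3 · 0.0012193 = 0.00040644; summing to 0.059341.
So P(r = 1 | data) = (0.026012) / (0.059341) = 0.43836.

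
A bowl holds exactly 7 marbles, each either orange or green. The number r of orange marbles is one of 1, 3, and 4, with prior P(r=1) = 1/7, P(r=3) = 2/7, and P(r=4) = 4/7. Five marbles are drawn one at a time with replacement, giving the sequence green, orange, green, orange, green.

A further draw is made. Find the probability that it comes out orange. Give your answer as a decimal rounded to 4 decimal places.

0.4884

For each hypothesis, P(data | H) works out to: P(data | r = 1) = (6/7)(1/7)(6/7)(1/7)(6/7) = 0.012852; P(data | r = 3) = (4/7)(3/7)(4/7)(3/7)(4/7) = 0.034271; P(data | r = 4) = (3/7)(4/7)(3/7)(4/7)(3/7) = 0.025704.
Multiplying each by its prior: 1/7 · 0.012852 = 0.001836, 2/7 · 0.034271 = 0.0097918, 4/7 · 0.025704 = 0.014688; these sum to 0.026316.
Dividing through by the total gives posterior P(r = 1 | data) = 0.069767, P(r = 3 | data) = 0.37209, P(r = 4 | data) = 0.55814.
Averaging over the posterior, P(orange next | data) = (1/7)(0.069767) + (3/7)(0.37209) + (4/7)(0.55814) = 0.48837.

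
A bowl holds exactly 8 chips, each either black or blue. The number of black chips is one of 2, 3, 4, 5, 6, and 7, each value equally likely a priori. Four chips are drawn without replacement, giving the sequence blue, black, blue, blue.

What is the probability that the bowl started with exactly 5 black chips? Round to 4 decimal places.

0.0549

Under each hypothesis, the probability of the observed sequence is: P(data | r = 2) = (6/8)(2/7)(5/6)(4/5) = 1/7; P(data | r = 3) = (5/8)(3/7)(4/6)(3/5) = 3/28; P(data | r = 4) = (4/8)(4/7)(3/6)(2/5) = 2/35; P(data | r = 5) = (3/8)(5/7)(2/6)(1/5) = 1/56; P(data | r = 6) = (2/8)(6/7)(1/6)(0/5) = 0; P(data | r = 7) = (1/8)(7/7)(0/6) = 0.
Multiplying each by its prior: 1/6 · 1/7 = 1/42, 1/6 · 3/28 = 1/56, 1/6 · 2/35 = 1/105, 1/6 · 1/56 = 1/336, 1/6 · 0 = 0, 1/6 · 0 = 0; summing to 13/240.
Hence P(r = 5 | data) = (1/336) / (13/240) = 5/91.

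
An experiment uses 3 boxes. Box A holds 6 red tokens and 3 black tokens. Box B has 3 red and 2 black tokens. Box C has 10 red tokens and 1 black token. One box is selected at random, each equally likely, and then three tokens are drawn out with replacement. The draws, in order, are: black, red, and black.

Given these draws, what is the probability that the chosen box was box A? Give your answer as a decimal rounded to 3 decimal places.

The likelihood of the observed sequence under each hypothesis: P(data | box A) = (3/9)(6/9)(3/9) = 0.074074; P(data | box B) = (2/5)(3/5)(2/5) = 0.096; P(data | box C) = (1/11)(10/11)(1/11) = 0.0075131.
Weighting by the prior gives 1/3 · 0.074074 = 0.024691, 1/3 · 0.096 = 0.032, 1/3 · 0.0075131 = 0.0025044; summing to 0.059196.
So P(box A | data) = (0.024691) / (0.059196) = 0.41711.

0.417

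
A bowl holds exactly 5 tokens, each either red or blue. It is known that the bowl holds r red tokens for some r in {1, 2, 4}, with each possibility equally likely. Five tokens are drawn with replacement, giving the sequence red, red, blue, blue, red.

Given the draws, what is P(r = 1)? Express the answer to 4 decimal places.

The likelihood of the observed sequence under each hypothesis: P(data | r = 1) = (1/5)(1/5)(4/5)(4/5)(1/5) = 0.00512; P(data | r = 2) = (2/5)(2/5)(3/5)(3/5)(2/5) = 0.02304; P(data | r = 4) = (4/5)(4/5)(1/5)(1/5)(4/5) = 0.02048.
Weighting by the prior gives 1/3 · 0.00512 = 0.0017067, 1/3 · 0.02304 = 0.00768, 1/3 · 0.02048 = 0.0068267; with total 0.016213.
Hence P(r = 1 | data) = (0.0017067) / (0.016213) = 0.10526.

0.1053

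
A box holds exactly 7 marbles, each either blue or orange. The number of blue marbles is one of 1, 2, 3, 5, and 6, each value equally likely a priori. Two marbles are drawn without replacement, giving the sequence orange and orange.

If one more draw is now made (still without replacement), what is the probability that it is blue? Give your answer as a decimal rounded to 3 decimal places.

0.363

For each hypothesis, P(data | H) works out to: P(data | r = 1) = (6/7)(5/6) = 5/7; P(data | r = 2) = (5/7)(4/6) = 10/21; P(data | r = 3) = (4/7)(3/6) = 2/7; P(data | r = 5) = (2/7)(1/6) = 1/21; P(data | r = 6) = (1/7)(0/6) = 0.
Multiplying each by its prior: 1/5 · 5/7 = 1/7, 1/5 · 10/21 = 2/21, 1/5 · 2/7 = 2/35, 1/5 · 1/21 = 1/105, 1/5 · 0 = 0; these sum to 32/105.
The posterior is then P(r = 1 | data) = 15/32, P(r = 2 | data) = 5/16, P(r = 3 | data) = 3/16, P(r = 5 | data) = 1/32, P(r = 6 | data) = 0.
Averaging over the posterior, P(blue next | data) = (1/5)(15/32) + (2/5)(5/16) + (3/5)(3/16) + (1)(1/32) = 29/80.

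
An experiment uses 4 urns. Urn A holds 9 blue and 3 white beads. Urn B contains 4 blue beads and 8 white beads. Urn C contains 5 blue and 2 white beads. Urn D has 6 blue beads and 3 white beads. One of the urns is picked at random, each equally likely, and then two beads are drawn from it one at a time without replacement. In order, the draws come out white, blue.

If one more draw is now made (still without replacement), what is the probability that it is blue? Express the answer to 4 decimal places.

0.6475

Under each hypothesis, the probability of the observed sequence is: P(data | urn A) = (3/12)(9/11) = 9/44; P(data | urn B) = (8/12)(4/11) = 8/33; P(data | urn C) = (2/7)(5/6) = 5/21; P(data | urn D) = (3/9)(6/8) = 1/4.
Weighting by the prior gives 1/4 · 9/44 = 9/176, 1/4 · 8/33 = 2/33, 1/4 · 5/21 = 5/84, 1/4 · 1/4 = 1/16; with total 18/77.
Dividing through by the total gives posterior P(urn A | data) = 0.21875, P(urn B | data) = 0.25926, P(urn C | data) = 0.25463, P(urn D | data) = 0.26736.
The predictive probability is P(blue next | data) = (4/5)(0.21875) + (3/10)(0.25926) + (4/5)(0.25463) + (5/7)(0.26736) = 0.64745.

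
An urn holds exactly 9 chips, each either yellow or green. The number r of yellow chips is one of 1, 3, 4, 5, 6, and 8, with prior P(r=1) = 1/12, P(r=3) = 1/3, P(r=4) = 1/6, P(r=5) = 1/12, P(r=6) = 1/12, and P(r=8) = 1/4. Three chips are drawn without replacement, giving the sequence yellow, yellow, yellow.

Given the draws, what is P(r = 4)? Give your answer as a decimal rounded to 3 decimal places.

0.038

The likelihood of the observed sequence under each hypothesis: P(data | r = 1) = (1/9)(0/8) = 0; P(data | r = 3) = (3/9)(2/8)(1/7) = 1/84; P(data | r = 4) = (4/9)(3/8)(2/7) = 1/21; P(data | r = 5) = (5/9)(4/8)(3/7) = 5/42; P(data | r = 6) = (6/9)(5/8)(4/7) = 5/21; P(data | r = 8) = (8/9)(7/8)(6/7) = 2/3.
The prior-weighted likelihoods are 1/12 · 0 = 0, 1/3 · 1/84 = 1/252, 1/6 · 1/21 = 1/126, 1/12 · 5/42 = 5/504, 1/12 · 5/21 = 5/252, 1/4 · 2/3 = 1/6; with total 5/24.
So P(r = 4 | data) = (1/126) / (5/24) = 4/105.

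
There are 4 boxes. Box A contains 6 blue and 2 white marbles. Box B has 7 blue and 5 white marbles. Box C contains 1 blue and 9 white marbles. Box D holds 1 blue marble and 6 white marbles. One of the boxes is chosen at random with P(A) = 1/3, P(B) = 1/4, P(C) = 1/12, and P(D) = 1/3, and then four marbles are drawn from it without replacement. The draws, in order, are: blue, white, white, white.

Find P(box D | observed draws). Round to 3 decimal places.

0.735

For each hypothesis, P(data | H) works out to: P(data | box A) = (6/8)(2/7)(1/6)(0/5) = 0; P(data | box B) = (7/12)(5/11)(4/10)(3/9) = 0.035354; P(data | box C) = (1/10)(9/9)(8/8)(7/7) = 0.1; P(data | box D) = (1/7)(6/6)(5/5)(4/4) = 0.14286.
Weighting by the prior gives 1/3 · 0 = 0, 1/4 · 0.035354 = 0.0088384, 1/12 · 0.1 = 0.0083333, 1/3 · 0.14286 = 0.047619; these sum to 0.064791.
So P(box D | data) = (0.047619) / (0.064791) = 0.73497.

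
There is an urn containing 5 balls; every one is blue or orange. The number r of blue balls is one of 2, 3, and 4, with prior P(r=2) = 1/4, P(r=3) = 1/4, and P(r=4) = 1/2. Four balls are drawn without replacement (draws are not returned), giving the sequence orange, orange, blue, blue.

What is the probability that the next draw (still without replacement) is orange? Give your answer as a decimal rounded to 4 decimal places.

0.5000

For each hypothesis, P(data | H) works out to: P(data | r = 2) = (3/5)(2/4)(2/3)(1/2) = 1/10; P(data | r = 3) = (2/5)(1/4)(3/3)(2/2) = 1/10; P(data | r = 4) = (1/5)(0/4) = 0.
Multiplying each by its prior: 1/4 · 1/10 = 1/40, 1/4 · 1/10 = 1/40, 1/2 · 0 = 0; summing to 1/20.
Normalising, the posterior is P(r = 2 | data) = 1/2, P(r = 3 | data) = 1/2, P(r = 4 | data) = 0.
So P(orange next | data) = Σ P(orange next | H) P(H | data) = (1)(1/2) + (0)(1/2) = 1/2.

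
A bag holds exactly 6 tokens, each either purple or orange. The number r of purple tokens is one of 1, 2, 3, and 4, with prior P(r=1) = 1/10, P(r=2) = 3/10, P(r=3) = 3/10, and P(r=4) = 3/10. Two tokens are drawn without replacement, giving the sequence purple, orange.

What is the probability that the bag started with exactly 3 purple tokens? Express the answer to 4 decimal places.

0.3375

The likelihood of the observed sequence under each hypothesis: P(data | r = 1) = (1/6)(5/5) = 1/6; P(data | r = 2) = (2/6)(4/5) = 4/15; P(data | r = 3) = (3/6)(3/5) = 3/10; P(data | r = 4) = (4/6)(2/5) = 4/15.
Multiplying each by its prior: 1/10 · 1/6 = 1/60, 3/10 · 4/15 = 2/25, 3/10 · 3/10 = 9/100, 3/10 · 4/15 = 2/25; summing to 4/15.
Therefore the posterior P(r = 3 | data) = (9/100) / (4/15) = 27/80.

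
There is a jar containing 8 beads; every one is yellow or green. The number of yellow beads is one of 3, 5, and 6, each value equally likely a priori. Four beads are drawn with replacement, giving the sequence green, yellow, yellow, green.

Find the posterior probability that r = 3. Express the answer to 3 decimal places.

0.379

Compute the likelihood of the observed sequence for each case: P(data | r = 3) = (5/8)(3/8)(3/8)(5/8) = 0.054932; P(data | r = 5) = (3/8)(5/8)(5/8)(3/8) = 0.054932; P(data | r = 6) = (2/8)(6/8)(6/8)(2/8) = 0.035156.
Weighting by the prior gives 1/3 · 0.054932 = 0.018311, 1/3 · 0.054932 = 0.018311, 1/3 · 0.035156 = 0.011719; with total 0.04834.
So P(r = 3 | data) = (0.018311) / (0.04834) = 0.37879.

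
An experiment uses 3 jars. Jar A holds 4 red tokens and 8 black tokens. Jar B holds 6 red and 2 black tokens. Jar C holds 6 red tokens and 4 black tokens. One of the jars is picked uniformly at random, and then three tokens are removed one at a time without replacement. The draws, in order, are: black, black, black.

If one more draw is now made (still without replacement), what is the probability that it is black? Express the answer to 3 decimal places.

0.508

The likelihood of the observed sequence under each hypothesis: P(data | jar A) = (8/12)(7/11)(6/10) = 14/55; P(data | jar B) = (2/8)(1/7)(0/6) = 0; P(data | jar C) = (4/10)(3/9)(2/8) = 1/30.
Weighting by the prior gives 1/3 · 14/55 = 14/165, 1/3 · 0 = 0, 1/3 · 1/30 = 1/90; these sum to 19/198.
Dividing through by the total gives posterior P(jar A | data) = 0.88421, P(jar B | data) = 0, P(jar C | data) = 0.11579.
The predictive probability is P(black next | data) = (5/9)(0.88421) + (1/7)(0.11579) = 0.50777.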